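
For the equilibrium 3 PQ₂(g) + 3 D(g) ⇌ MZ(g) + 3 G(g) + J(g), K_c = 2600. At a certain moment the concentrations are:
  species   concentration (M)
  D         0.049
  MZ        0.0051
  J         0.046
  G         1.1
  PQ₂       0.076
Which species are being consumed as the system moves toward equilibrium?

MZ, G, J (products)

Q_c = [MZ]·[G]³·[J] / ([PQ₂]³·[D]³) = (0.0051)·(1.1)³·(0.046) / ((0.076)³·(0.049)³) = 6000
Q_c = 6000 > K_c = 2600: net reverse reaction.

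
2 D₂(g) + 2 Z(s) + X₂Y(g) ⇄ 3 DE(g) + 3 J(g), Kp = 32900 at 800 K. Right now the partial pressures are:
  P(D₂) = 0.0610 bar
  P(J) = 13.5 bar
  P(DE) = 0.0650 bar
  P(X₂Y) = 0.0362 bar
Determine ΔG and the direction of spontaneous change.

(Z is a pure solid — omitted from Qp.)
Qp = P(DE)³·P(J)³ / (P(D₂)²·P(X₂Y)) = (0.0650)³·(13.5)³ / ((0.0610)²·(0.0362)) = 5020
ΔG = RT ln(Qp/Kp) = (8.314 J mol⁻¹ K⁻¹)(800 K) × ln(5020/32900)
   = (6.651 kJ/mol)(-1.880) = -12.5 kJ/mol
ΔG < 0, so the forward reaction is spontaneous (proceeds forward).

ΔG = -12.5 kJ/mol; the forward reaction is spontaneous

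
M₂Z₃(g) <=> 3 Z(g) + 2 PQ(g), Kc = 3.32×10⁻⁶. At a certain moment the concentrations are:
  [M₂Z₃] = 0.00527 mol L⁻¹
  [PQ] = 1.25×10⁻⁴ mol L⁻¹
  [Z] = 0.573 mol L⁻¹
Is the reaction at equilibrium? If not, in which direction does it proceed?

toward products

Qc = [Z]³·[PQ]² / [M₂Z₃] = (0.573)³·(1.25×10⁻⁴)² / (0.00527) = 5.58×10⁻⁷
Qc = 5.58×10⁻⁷ < Kc = 3.32×10⁻⁶, so the forward reaction proceeds.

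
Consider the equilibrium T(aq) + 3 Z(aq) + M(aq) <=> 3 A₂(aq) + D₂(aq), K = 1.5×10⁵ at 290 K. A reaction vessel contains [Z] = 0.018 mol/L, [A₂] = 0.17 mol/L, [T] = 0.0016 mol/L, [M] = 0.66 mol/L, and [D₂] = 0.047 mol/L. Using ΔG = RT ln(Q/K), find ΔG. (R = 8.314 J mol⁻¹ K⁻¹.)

Q = [A₂]³·[D₂] / ([T]·[Z]³·[M]) = (0.17)³·(0.047) / ((0.0016)·(0.018)³·(0.66)) = 37500
ΔG = RT ln(Q/K) = (8.314 J mol⁻¹ K⁻¹)(290 K) × ln(37500/1.5×10⁵)
   = (2.411 kJ/mol)(-1.386) = -3.34 kJ/mol
ΔG < 0, so the forward reaction is spontaneous (proceeds forward).

ΔG = -3.34 kJ/mol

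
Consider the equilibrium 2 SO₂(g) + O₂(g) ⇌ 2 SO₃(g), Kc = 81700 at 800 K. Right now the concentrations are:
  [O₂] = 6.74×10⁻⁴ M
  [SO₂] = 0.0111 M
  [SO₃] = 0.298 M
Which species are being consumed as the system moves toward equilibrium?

SO₃ (products)

Qc = [SO₃]² / ([SO₂]²·[O₂]) = (0.298)² / ((0.0111)²·(6.74×10⁻⁴)) = 1.07×10⁶
Qc = 1.07×10⁶ > Kc = 81700: net reverse reaction.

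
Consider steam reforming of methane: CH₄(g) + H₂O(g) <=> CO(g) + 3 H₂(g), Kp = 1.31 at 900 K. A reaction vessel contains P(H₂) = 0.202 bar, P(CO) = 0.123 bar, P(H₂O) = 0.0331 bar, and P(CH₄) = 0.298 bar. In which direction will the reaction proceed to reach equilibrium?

Qp = P(CO)·P(H₂)³ / (P(CH₄)·P(H₂O)) = (0.123)·(0.202)³ / ((0.298)·(0.0331)) = 0.103
Qp = 0.103 < Kp = 1.31, so the forward reaction proceeds.

toward products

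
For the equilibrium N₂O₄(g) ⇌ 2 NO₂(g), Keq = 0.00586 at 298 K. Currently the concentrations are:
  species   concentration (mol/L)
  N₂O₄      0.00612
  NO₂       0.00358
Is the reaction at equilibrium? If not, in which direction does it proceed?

Q = [NO₂]² / [N₂O₄] = (0.00358)² / (0.00612) = 0.00209
Q = 0.00209 < Keq = 0.00586, so the forward reaction proceeds.

to the right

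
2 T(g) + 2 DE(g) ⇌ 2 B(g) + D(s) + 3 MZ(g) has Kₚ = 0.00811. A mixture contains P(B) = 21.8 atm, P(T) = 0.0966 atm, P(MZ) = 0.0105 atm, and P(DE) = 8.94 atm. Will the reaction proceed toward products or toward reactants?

in the forward direction

(D is a pure solid — omitted from Qₚ.)
Qₚ = P(B)²·P(MZ)³ / (P(T)²·P(DE)²) = (21.8)²·(0.0105)³ / ((0.0966)²·(8.94)²) = 7.38×10⁻⁴
Qₚ = 7.38×10⁻⁴ < Kₚ = 0.00811, so the forward reaction proceeds.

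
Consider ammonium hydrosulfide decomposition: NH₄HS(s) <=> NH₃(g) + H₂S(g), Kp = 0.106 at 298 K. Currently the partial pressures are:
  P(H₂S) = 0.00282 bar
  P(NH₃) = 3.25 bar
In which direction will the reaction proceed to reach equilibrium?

forward (toward products)

(NH₄HS is a pure solid — omitted from Qp.)
Qp = P(NH₃)·P(H₂S) = (3.25)·(0.00282) = 0.00916
Qp = 0.00916 < Kp = 0.106, so the forward reaction proceeds.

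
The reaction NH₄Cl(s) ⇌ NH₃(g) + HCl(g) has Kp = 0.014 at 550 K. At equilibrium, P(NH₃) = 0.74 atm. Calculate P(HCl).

P(HCl) = 0.019 atm

(NH₄Cl is a pure solid — omitted from Kp.)
At equilibrium, Kp = P(NH₃)·P(HCl) = 0.014.
(0.74)·(P(HCl)) = 0.014
P(HCl) = 0.0189 = 0.019 atm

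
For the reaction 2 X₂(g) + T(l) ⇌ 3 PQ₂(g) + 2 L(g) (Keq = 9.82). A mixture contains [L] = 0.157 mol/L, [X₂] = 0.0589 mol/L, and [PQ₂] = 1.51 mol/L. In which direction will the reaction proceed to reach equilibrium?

to the left

(T is a pure liquid — omitted from Q.)
Q = [PQ₂]³·[L]² / [X₂]² = (1.51)³·(0.157)² / (0.0589)² = 24.5
Q = 24.5 > Keq = 9.82, so the reverse reaction proceeds.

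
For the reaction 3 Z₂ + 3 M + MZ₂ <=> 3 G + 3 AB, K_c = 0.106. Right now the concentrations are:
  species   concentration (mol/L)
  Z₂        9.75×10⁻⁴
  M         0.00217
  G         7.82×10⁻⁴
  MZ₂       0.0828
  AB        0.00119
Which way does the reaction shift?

Q_c = [G]³·[AB]³ / ([Z₂]³·[M]³·[MZ₂]) = (7.82×10⁻⁴)³·(0.00119)³ / ((9.75×10⁻⁴)³·(0.00217)³·(0.0828)) = 1.03
Q_c = 1.03 > K_c = 0.106, so the reverse reaction proceeds.

reverse (toward reactants)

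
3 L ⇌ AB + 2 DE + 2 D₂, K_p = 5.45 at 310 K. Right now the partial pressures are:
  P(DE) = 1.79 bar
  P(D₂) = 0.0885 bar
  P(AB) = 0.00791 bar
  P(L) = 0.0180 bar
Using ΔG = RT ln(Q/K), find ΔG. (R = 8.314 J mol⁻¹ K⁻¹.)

Q_p = P(AB)·P(DE)²·P(D₂)² / P(L)³ = (0.00791)·(1.79)²·(0.0885)² / (0.0180)³ = 34.0
ΔG = RT ln(Q_p/K_p) = (8.314 J mol⁻¹ K⁻¹)(310 K) × ln(34.0/5.45)
   = (2.577 kJ/mol)(1.831) = 4.72 kJ/mol
ΔG > 0, so the forward reaction is non-spontaneous (proceeds in reverse).

ΔG = 4.72 kJ/mol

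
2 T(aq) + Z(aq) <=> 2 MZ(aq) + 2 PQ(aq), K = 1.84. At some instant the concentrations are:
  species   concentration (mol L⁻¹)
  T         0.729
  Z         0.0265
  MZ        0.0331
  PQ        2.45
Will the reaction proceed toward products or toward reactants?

toward products

Q = [MZ]²·[PQ]² / ([T]²·[Z]) = (0.0331)²·(2.45)² / ((0.729)²·(0.0265)) = 0.467
Q = 0.467 < K = 1.84, so the forward reaction proceeds.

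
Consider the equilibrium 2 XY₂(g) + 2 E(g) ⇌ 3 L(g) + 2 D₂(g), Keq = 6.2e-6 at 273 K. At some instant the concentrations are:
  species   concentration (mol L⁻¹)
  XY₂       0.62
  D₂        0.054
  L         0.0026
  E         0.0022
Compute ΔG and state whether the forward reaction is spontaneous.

Q = [L]³·[D₂]² / ([XY₂]²·[E]²) = (0.0026)³·(0.054)² / ((0.62)²·(0.0022)²) = 2.75e-5
ΔG = RT ln(Q/Keq) = (8.314 J mol⁻¹ K⁻¹)(273 K) × ln(2.75e-5/6.2e-6)
   = (2.270 kJ/mol)(1.490) = 3.38 kJ/mol
ΔG > 0, so the forward reaction is non-spontaneous (proceeds in reverse).

ΔG = 3.38 kJ/mol; the forward reaction is non-spontaneous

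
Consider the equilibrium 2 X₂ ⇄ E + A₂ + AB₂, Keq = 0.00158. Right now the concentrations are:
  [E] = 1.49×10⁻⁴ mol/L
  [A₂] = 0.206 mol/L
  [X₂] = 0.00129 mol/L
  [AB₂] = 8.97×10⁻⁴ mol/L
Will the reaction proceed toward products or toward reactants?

reverse (toward reactants)

Q = [E]·[A₂]·[AB₂] / [X₂]² = (1.49×10⁻⁴)·(0.206)·(8.97×10⁻⁴) / (0.00129)² = 0.0165
Q = 0.0165 > Keq = 0.00158, so the reverse reaction proceeds.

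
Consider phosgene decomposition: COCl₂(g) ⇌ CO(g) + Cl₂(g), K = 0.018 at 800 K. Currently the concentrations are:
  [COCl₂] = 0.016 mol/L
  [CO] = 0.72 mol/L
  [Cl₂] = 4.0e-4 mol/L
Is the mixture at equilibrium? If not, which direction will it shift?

Q = [CO]·[Cl₂] / [COCl₂] = (0.72)·(4.0e-4) / (0.016) = 0.018
Q = 0.018 = K; the system is at equilibrium.

yes, at equilibrium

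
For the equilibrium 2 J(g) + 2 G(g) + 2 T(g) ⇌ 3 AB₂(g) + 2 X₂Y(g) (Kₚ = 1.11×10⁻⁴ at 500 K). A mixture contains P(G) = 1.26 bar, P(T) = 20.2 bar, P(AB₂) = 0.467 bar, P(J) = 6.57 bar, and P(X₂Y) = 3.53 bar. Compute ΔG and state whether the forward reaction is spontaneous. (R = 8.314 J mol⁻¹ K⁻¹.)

Qₚ = P(AB₂)³·P(X₂Y)² / (P(J)²·P(G)²·P(T)²) = (0.467)³·(3.53)² / ((6.57)²·(1.26)²·(20.2)²) = 4.54×10⁻⁵
ΔG = RT ln(Qₚ/Kₚ) = (8.314 J mol⁻¹ K⁻¹)(500 K) × ln(4.54×10⁻⁵/1.11×10⁻⁴)
   = (4.157 kJ/mol)(-0.8940) = -3.72 kJ/mol
ΔG < 0, so the forward reaction is spontaneous (proceeds forward).

ΔG = -3.72 kJ/mol; the forward reaction is spontaneous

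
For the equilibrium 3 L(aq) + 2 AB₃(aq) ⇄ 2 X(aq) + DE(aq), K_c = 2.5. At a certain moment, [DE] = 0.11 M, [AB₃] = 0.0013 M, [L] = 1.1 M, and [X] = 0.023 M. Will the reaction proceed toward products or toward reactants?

Q_c = [X]²·[DE] / ([L]³·[AB₃]²) = (0.023)²·(0.11) / ((1.1)³·(0.0013)²) = 26
Q_c = 26 > K_c = 2.5, so the reverse reaction proceeds.

toward reactants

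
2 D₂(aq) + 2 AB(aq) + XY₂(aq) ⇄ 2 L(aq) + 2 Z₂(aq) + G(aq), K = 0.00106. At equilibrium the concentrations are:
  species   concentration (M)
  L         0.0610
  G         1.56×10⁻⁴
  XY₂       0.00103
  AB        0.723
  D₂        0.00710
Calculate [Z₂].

[Z₂] = 0.00704 M

At equilibrium, K = [L]²·[Z₂]²·[G] / ([D₂]²·[AB]²·[XY₂]) = 0.00106.
(0.0610)²·([Z₂])²·(1.56×10⁻⁴) / ((0.00710)²·(0.723)²·(0.00103)) = 0.00106
[Z₂]² = 4.96×10⁻⁵ ⇒ [Z₂] = 0.00704 M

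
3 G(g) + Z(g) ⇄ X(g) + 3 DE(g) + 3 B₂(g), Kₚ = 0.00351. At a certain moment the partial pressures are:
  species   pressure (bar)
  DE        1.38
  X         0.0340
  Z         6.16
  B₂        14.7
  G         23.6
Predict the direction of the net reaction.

Qₚ = P(X)·P(DE)³·P(B₂)³ / (P(G)³·P(Z)) = (0.0340)·(1.38)³·(14.7)³ / ((23.6)³·(6.16)) = 0.00351
Qₚ = 0.00351 = Kₚ, so the system is already at equilibrium.

neither direction; the system is at equilibrium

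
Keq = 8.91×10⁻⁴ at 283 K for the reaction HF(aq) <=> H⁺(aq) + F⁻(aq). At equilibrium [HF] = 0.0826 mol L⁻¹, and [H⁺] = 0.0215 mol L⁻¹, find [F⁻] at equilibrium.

At equilibrium, Keq = [H⁺]·[F⁻] / [HF] = 8.91×10⁻⁴.
(0.0215)·([F⁻]) / (0.0826) = 8.91×10⁻⁴
[F⁻] = 0.00342 mol L⁻¹

[F⁻] = 0.00342 mol L⁻¹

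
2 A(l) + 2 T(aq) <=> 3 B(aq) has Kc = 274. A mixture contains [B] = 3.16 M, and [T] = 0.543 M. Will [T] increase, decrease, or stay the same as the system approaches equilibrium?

decrease

(A is a pure liquid — omitted from Qc.)
Qc = [B]³ / [T]² = (3.16)³ / (0.543)² = 107
Qc = 107 < Kc = 274: net forward reaction.
T is a reactant, so it decreases.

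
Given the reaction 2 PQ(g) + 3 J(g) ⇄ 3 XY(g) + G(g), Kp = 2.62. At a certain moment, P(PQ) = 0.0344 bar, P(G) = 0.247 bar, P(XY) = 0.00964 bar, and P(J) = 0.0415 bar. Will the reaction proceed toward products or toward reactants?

Qp = P(XY)³·P(G) / (P(PQ)²·P(J)³) = (0.00964)³·(0.247) / ((0.0344)²·(0.0415)³) = 2.62
Qp = 2.62 = Kp, so the system is already at equilibrium.

at equilibrium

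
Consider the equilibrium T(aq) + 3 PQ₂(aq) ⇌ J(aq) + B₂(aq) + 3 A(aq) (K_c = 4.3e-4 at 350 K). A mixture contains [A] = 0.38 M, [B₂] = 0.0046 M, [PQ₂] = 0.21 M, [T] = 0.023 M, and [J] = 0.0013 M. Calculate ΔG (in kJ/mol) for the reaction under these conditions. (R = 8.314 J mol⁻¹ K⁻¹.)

Q_c = [J]·[B₂]·[A]³ / ([T]·[PQ₂]³) = (0.0013)·(0.0046)·(0.38)³ / ((0.023)·(0.21)³) = 0.00154
ΔG = RT ln(Q_c/K_c) = (8.314 J mol⁻¹ K⁻¹)(350 K) × ln(0.00154/4.3e-4)
   = (2.910 kJ/mol)(1.276) = 3.71 kJ/mol
ΔG > 0, so the forward reaction is non-spontaneous (proceeds in reverse).

ΔG = 3.71 kJ/mol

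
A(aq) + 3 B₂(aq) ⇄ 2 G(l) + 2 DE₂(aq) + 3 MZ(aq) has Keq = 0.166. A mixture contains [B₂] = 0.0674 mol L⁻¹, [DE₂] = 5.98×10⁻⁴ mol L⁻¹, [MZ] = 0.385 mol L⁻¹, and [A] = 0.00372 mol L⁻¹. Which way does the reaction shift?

(G is a pure liquid — omitted from Q.)
Q = [DE₂]²·[MZ]³ / ([A]·[B₂]³) = (5.98×10⁻⁴)²·(0.385)³ / ((0.00372)·(0.0674)³) = 0.0179
Q = 0.0179 < Keq = 0.166, so the forward reaction proceeds.

forward (toward products)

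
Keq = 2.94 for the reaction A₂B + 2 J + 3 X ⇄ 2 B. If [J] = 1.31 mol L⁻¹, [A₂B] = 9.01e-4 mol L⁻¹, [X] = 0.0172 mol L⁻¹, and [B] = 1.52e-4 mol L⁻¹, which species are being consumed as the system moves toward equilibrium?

Q = [B]² / ([A₂B]·[J]²·[X]³) = (1.52e-4)² / ((9.01e-4)·(1.31)²·(0.0172)³) = 2.94
Q = 2.94 = Keq; the system is at equilibrium.

none (at equilibrium)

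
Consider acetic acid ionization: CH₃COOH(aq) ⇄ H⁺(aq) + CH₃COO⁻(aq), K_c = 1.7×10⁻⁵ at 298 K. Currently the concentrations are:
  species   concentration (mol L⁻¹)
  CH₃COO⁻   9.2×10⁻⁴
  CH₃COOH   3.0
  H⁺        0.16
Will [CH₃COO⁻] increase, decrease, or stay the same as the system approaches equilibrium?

Q_c = [H⁺]·[CH₃COO⁻] / [CH₃COOH] = (0.16)·(9.2×10⁻⁴) / (3.0) = 4.9×10⁻⁵
Q_c = 4.9×10⁻⁵ > K_c = 1.7×10⁻⁵: net reverse reaction.
CH₃COO⁻ is a product, so it decreases.

decrease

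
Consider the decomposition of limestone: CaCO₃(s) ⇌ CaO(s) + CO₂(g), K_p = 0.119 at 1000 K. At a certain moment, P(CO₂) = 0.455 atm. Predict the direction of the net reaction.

(CaCO₃, CaO are pure solids — omitted from Q_p.)
Q_p = P(CO₂) = 0.455
Q_p = 0.455 > K_p = 0.119, so the reverse reaction proceeds.

toward reactants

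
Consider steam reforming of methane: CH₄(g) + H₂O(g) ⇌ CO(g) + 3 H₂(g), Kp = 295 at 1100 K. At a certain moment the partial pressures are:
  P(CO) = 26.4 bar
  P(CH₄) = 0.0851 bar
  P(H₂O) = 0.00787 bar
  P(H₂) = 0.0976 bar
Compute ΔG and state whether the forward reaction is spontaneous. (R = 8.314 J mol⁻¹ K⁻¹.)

ΔG = -19.1 kJ/mol; the forward reaction is spontaneous

Qp = P(CO)·P(H₂)³ / (P(CH₄)·P(H₂O)) = (26.4)·(0.0976)³ / ((0.0851)·(0.00787)) = 36.6
ΔG = RT ln(Qp/Kp) = (8.314 J mol⁻¹ K⁻¹)(1100 K) × ln(36.6/295)
   = (9.145 kJ/mol)(-2.087) = -19.1 kJ/mol
ΔG < 0, so the forward reaction is spontaneous (proceeds forward).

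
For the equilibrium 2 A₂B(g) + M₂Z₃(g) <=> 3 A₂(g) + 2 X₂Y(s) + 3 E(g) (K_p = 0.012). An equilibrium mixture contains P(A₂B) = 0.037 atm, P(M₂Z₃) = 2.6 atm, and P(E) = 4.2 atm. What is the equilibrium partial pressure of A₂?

P(A₂) = 0.0083 atm

(X₂Y is a pure solid — omitted from K_p.)
At equilibrium, K_p = P(A₂)³·P(E)³ / (P(A₂B)²·P(M₂Z₃)) = 0.012.
(P(A₂))³·(4.2)³ / ((0.037)²·(2.6)) = 0.012
P(A₂)³ = 5.77e-7 ⇒ P(A₂) = 0.0083 atm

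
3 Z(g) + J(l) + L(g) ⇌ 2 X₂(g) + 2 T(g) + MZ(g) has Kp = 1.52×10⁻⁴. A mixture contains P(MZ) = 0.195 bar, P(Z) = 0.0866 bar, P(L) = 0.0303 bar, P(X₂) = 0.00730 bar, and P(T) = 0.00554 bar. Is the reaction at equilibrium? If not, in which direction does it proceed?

(J is a pure liquid — omitted from Qp.)
Qp = P(X₂)²·P(T)²·P(MZ) / (P(Z)³·P(L)) = (0.00730)²·(0.00554)²·(0.195) / ((0.0866)³·(0.0303)) = 1.62×10⁻⁵
Qp = 1.62×10⁻⁵ < Kp = 1.52×10⁻⁴, so the forward reaction proceeds.

in the forward direction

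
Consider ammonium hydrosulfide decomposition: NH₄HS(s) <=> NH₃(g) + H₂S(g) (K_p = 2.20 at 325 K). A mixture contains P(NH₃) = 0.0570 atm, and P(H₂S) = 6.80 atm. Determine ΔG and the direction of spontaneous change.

(NH₄HS is a pure solid — omitted from Q_p.)
Q_p = P(NH₃)·P(H₂S) = (0.0570)·(6.80) = 0.388
ΔG = RT ln(Q_p/K_p) = (8.314 J mol⁻¹ K⁻¹)(325 K) × ln(0.388/2.20)
   = (2.702 kJ/mol)(-1.735) = -4.69 kJ/mol
ΔG < 0, so the forward reaction is spontaneous (proceeds forward).

ΔG = -4.69 kJ/mol; the forward reaction is spontaneous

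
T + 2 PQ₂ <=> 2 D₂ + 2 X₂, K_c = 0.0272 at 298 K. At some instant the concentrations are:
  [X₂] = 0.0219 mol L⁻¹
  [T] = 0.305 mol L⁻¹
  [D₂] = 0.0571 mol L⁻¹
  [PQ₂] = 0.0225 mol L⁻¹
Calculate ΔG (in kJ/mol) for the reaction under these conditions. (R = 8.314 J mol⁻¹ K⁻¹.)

Q_c = [D₂]²·[X₂]² / ([T]·[PQ₂]²) = (0.0571)²·(0.0219)² / ((0.305)·(0.0225)²) = 0.0101
ΔG = RT ln(Q_c/K_c) = (8.314 J mol⁻¹ K⁻¹)(298 K) × ln(0.0101/0.0272)
   = (2.478 kJ/mol)(-0.9907) = -2.45 kJ/mol
ΔG < 0, so the forward reaction is spontaneous (proceeds forward).

ΔG = -2.45 kJ/mol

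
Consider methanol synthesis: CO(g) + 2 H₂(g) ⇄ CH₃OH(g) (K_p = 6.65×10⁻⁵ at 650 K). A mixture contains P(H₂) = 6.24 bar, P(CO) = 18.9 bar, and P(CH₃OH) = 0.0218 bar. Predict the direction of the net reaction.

Q_p = P(CH₃OH) / (P(CO)·P(H₂)²) = (0.0218) / ((18.9)·(6.24)²) = 2.96×10⁻⁵
Q_p = 2.96×10⁻⁵ < K_p = 6.65×10⁻⁵, so the forward reaction proceeds.

forward (toward products)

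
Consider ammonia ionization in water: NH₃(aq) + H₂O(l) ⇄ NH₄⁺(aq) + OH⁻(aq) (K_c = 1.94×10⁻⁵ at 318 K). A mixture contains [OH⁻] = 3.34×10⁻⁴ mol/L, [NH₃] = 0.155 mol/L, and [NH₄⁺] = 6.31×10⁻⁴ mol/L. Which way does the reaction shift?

(H₂O is a pure liquid — omitted from Q_c.)
Q_c = [NH₄⁺]·[OH⁻] / [NH₃] = (6.31×10⁻⁴)·(3.34×10⁻⁴) / (0.155) = 1.36×10⁻⁶
Q_c = 1.36×10⁻⁶ < K_c = 1.94×10⁻⁵, so the forward reaction proceeds.

to the right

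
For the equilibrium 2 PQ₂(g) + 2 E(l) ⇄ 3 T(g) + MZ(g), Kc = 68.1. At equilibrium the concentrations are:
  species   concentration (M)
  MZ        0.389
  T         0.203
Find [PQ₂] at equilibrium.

[PQ₂] = 0.00691 M

(E is a pure liquid — omitted from Kc.)
At equilibrium, Kc = [T]³·[MZ] / [PQ₂]² = 68.1.
(0.203)³·(0.389) / ([PQ₂])² = 68.1
[PQ₂]² = 4.78×10⁻⁵ ⇒ [PQ₂] = 0.00691 M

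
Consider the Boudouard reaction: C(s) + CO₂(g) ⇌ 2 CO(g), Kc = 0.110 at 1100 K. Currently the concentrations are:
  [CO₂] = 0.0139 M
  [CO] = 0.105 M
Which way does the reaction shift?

(C is a pure solid — omitted from Qc.)
Qc = [CO]² / [CO₂] = (0.105)² / (0.0139) = 0.793
Qc = 0.793 > Kc = 0.110, so the reverse reaction proceeds.

to the left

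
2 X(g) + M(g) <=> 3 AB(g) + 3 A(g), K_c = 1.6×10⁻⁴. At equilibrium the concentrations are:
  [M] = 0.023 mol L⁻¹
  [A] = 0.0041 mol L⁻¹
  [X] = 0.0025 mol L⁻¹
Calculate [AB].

At equilibrium, K_c = [AB]³·[A]³ / ([X]²·[M]) = 1.6×10⁻⁴.
([AB])³·(0.0041)³ / ((0.0025)²·(0.023)) = 1.6×10⁻⁴
[AB]³ = 3.34×10⁻⁴ ⇒ [AB] = 0.069 mol L⁻¹

[AB] = 0.069 mol L⁻¹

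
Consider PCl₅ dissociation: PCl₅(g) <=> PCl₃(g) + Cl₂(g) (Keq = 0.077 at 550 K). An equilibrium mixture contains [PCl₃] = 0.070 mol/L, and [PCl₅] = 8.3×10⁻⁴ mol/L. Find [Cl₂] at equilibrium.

At equilibrium, Keq = [PCl₃]·[Cl₂] / [PCl₅] = 0.077.
(0.070)·([Cl₂]) / (8.3×10⁻⁴) = 0.077
[Cl₂] = 9.13×10⁻⁴ = 9.1×10⁻⁴ mol/L

[Cl₂] = 9.1×10⁻⁴ mol/L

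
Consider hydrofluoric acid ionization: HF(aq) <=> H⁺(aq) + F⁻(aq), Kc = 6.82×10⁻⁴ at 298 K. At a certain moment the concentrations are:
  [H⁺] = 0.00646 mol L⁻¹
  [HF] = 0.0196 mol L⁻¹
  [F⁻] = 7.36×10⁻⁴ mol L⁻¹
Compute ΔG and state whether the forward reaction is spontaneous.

Qc = [H⁺]·[F⁻] / [HF] = (0.00646)·(7.36×10⁻⁴) / (0.0196) = 2.43×10⁻⁴
ΔG = RT ln(Qc/Kc) = (8.314 J mol⁻¹ K⁻¹)(298 K) × ln(2.43×10⁻⁴/6.82×10⁻⁴)
   = (2.478 kJ/mol)(-1.032) = -2.56 kJ/mol
ΔG < 0, so the forward reaction is spontaneous (proceeds forward).

ΔG = -2.56 kJ/mol; the forward reaction is spontaneous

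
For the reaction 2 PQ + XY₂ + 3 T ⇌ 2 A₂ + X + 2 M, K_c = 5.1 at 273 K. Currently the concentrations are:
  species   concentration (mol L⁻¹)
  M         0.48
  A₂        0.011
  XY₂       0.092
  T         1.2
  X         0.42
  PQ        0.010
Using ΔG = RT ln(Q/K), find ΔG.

ΔG = -4.39 kJ/mol

Q_c = [A₂]²·[X]·[M]² / ([PQ]²·[XY₂]·[T]³) = (0.011)²·(0.42)·(0.48)² / ((0.010)²·(0.092)·(1.2)³) = 0.737
ΔG = RT ln(Q_c/K_c) = (8.314 J mol⁻¹ K⁻¹)(273 K) × ln(0.737/5.1)
   = (2.270 kJ/mol)(-1.934) = -4.39 kJ/mol
ΔG < 0, so the forward reaction is spontaneous (proceeds forward).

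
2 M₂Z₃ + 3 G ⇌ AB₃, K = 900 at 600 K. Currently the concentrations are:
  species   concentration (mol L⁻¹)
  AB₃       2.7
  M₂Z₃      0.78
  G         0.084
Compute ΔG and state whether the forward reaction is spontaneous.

ΔG = 10.6 kJ/mol; the forward reaction is non-spontaneous

Q = [AB₃] / ([M₂Z₃]²·[G]³) = (2.7) / ((0.78)²·(0.084)³) = 7490
ΔG = RT ln(Q/K) = (8.314 J mol⁻¹ K⁻¹)(600 K) × ln(7490/900)
   = (4.988 kJ/mol)(2.119) = 10.6 kJ/mol
ΔG > 0, so the forward reaction is non-spontaneous (proceeds in reverse).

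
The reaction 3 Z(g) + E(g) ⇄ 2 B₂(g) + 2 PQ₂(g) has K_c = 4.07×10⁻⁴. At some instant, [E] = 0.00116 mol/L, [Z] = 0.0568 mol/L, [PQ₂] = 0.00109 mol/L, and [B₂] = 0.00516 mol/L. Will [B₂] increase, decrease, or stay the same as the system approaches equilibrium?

increase

Q_c = [B₂]²·[PQ₂]² / ([Z]³·[E]) = (0.00516)²·(0.00109)² / ((0.0568)³·(0.00116)) = 1.49×10⁻⁴
Q_c = 1.49×10⁻⁴ < K_c = 4.07×10⁻⁴: net forward reaction.
B₂ is a product, so it increases.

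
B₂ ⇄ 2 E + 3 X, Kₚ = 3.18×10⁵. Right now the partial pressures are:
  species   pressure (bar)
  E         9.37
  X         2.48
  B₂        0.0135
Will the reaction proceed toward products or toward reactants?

Qₚ = P(E)²·P(X)³ / P(B₂) = (9.37)²·(2.48)³ / (0.0135) = 99200
Qₚ = 99200 < Kₚ = 3.18×10⁵, so the forward reaction proceeds.

toward products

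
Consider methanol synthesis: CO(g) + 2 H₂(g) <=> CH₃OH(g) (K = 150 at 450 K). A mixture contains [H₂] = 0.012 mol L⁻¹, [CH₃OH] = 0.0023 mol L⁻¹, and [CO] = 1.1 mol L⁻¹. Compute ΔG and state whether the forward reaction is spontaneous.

ΔG = -8.74 kJ/mol; the forward reaction is spontaneous

Q = [CH₃OH] / ([CO]·[H₂]²) = (0.0023) / ((1.1)·(0.012)²) = 14.5
ΔG = RT ln(Q/K) = (8.314 J mol⁻¹ K⁻¹)(450 K) × ln(14.5/150)
   = (3.741 kJ/mol)(-2.336) = -8.74 kJ/mol
ΔG < 0, so the forward reaction is spontaneous (proceeds forward).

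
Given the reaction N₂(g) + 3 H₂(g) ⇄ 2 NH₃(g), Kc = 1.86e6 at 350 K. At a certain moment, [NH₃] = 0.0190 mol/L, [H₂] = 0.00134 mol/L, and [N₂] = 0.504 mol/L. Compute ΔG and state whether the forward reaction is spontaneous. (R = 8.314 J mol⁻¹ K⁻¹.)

ΔG = -5.33 kJ/mol; the forward reaction is spontaneous

Qc = [NH₃]² / ([N₂]·[H₂]³) = (0.0190)² / ((0.504)·(0.00134)³) = 2.98e5
ΔG = RT ln(Qc/Kc) = (8.314 J mol⁻¹ K⁻¹)(350 K) × ln(2.98e5/1.86e6)
   = (2.910 kJ/mol)(-1.831) = -5.33 kJ/mol
ΔG < 0, so the forward reaction is spontaneous (proceeds forward).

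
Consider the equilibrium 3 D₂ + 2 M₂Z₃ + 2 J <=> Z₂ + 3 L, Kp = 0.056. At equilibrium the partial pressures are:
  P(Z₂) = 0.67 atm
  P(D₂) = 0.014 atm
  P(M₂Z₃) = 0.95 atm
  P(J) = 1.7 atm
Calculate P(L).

P(L) = 0.0084 atm

At equilibrium, Kp = P(Z₂)·P(L)³ / (P(D₂)³·P(M₂Z₃)²·P(J)²) = 0.056.
(0.67)·(P(L))³ / ((0.014)³·(0.95)²·(1.7)²) = 0.056
P(L)³ = 5.98×10⁻⁷ ⇒ P(L) = 0.0084 atm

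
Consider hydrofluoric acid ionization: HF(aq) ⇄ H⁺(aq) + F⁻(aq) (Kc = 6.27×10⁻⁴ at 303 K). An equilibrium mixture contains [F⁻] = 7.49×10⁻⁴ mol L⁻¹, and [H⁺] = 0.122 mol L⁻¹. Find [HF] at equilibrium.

At equilibrium, Kc = [H⁺]·[F⁻] / [HF] = 6.27×10⁻⁴.
(0.122)·(7.49×10⁻⁴) / ([HF]) = 6.27×10⁻⁴
[HF] = 0.146 mol L⁻¹

[HF] = 0.146 mol L⁻¹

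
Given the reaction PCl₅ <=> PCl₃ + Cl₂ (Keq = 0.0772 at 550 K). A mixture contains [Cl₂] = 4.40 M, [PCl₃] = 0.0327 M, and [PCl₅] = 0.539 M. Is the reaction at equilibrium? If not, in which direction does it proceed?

Q = [PCl₃]·[Cl₂] / [PCl₅] = (0.0327)·(4.40) / (0.539) = 0.267
Q = 0.267 > Keq = 0.0772, so the reverse reaction proceeds.

to the left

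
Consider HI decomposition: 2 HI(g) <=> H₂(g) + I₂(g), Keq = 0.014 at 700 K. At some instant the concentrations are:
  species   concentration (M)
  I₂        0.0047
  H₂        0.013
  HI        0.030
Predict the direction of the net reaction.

Q = [H₂]·[I₂] / [HI]² = (0.013)·(0.0047) / (0.030)² = 0.068
Q = 0.068 > Keq = 0.014, so the reverse reaction proceeds.

reverse (toward reactants)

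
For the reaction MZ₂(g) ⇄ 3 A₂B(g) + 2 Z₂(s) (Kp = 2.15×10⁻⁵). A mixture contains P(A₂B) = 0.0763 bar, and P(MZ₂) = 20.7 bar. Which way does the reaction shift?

(Z₂ is a pure solid — omitted from Qp.)
Qp = P(A₂B)³ / P(MZ₂) = (0.0763)³ / (20.7) = 2.15×10⁻⁵
Qp = 2.15×10⁻⁵ = Kp, so the system is already at equilibrium.

at equilibrium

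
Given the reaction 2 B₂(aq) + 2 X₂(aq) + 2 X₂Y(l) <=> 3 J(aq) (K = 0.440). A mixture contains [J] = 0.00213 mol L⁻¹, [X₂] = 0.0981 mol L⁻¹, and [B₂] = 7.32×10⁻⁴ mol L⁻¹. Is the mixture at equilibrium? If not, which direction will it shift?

(X₂Y is a pure liquid — omitted from Q.)
Q = [J]³ / ([B₂]²·[X₂]²) = (0.00213)³ / ((7.32×10⁻⁴)²·(0.0981)²) = 1.87
Q = 1.87 > K = 0.440: net reverse reaction.

no; Q > K, reaction proceeds in reverse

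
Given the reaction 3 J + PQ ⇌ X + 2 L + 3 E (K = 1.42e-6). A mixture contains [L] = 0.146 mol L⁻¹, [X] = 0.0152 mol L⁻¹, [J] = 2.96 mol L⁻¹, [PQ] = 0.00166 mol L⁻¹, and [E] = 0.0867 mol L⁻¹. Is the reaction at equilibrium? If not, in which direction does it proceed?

reverse (toward reactants)

Q = [X]·[L]²·[E]³ / ([J]³·[PQ]) = (0.0152)·(0.146)²·(0.0867)³ / ((2.96)³·(0.00166)) = 4.90e-6
Q = 4.90e-6 > K = 1.42e-6, so the reverse reaction proceeds.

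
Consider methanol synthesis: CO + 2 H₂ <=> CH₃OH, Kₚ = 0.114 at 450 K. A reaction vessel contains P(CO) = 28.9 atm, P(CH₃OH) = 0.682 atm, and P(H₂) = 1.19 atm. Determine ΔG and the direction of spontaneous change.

ΔG = -7.19 kJ/mol; the forward reaction is spontaneous

Qₚ = P(CH₃OH) / (P(CO)·P(H₂)²) = (0.682) / ((28.9)·(1.19)²) = 0.0167
ΔG = RT ln(Qₚ/Kₚ) = (8.314 J mol⁻¹ K⁻¹)(450 K) × ln(0.0167/0.114)
   = (3.741 kJ/mol)(-1.921) = -7.19 kJ/mol
ΔG < 0, so the forward reaction is spontaneous (proceeds forward).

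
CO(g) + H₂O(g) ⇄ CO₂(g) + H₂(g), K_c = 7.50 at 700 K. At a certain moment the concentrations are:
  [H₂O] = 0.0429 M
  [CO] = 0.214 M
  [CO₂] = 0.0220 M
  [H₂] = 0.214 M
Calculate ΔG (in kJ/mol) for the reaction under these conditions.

ΔG = -15.6 kJ/mol

Q_c = [CO₂]·[H₂] / ([CO]·[H₂O]) = (0.0220)·(0.214) / ((0.214)·(0.0429)) = 0.513
ΔG = RT ln(Q_c/K_c) = (8.314 J mol⁻¹ K⁻¹)(700 K) × ln(0.513/7.50)
   = (5.820 kJ/mol)(-2.682) = -15.6 kJ/mol
ΔG < 0, so the forward reaction is spontaneous (proceeds forward).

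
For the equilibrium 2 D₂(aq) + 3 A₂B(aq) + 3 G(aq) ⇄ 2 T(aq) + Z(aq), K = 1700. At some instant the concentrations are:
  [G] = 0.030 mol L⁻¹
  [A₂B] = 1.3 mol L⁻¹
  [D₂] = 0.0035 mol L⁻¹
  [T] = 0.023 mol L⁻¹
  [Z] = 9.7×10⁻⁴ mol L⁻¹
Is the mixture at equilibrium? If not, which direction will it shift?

Q = [T]²·[Z] / ([D₂]²·[A₂B]³·[G]³) = (0.023)²·(9.7×10⁻⁴) / ((0.0035)²·(1.3)³·(0.030)³) = 710
Q = 710 < K = 1700: net forward reaction.

no; Q < K, reaction proceeds forward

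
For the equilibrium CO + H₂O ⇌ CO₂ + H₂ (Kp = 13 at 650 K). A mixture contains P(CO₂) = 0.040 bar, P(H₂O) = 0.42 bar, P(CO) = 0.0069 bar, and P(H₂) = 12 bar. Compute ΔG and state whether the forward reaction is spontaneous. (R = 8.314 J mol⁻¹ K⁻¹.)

Qp = P(CO₂)·P(H₂) / (P(CO)·P(H₂O)) = (0.040)·(12) / ((0.0069)·(0.42)) = 166
ΔG = RT ln(Qp/Kp) = (8.314 J mol⁻¹ K⁻¹)(650 K) × ln(166/13)
   = (5.404 kJ/mol)(2.547) = 13.8 kJ/mol
ΔG > 0, so the forward reaction is non-spontaneous (proceeds in reverse).

ΔG = 13.8 kJ/mol; the forward reaction is non-spontaneous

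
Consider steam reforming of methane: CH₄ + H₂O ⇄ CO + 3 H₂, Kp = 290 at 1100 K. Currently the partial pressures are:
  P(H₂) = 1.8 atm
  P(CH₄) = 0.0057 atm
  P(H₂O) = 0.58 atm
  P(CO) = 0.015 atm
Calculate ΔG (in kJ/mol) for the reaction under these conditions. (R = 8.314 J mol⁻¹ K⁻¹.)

Qp = P(CO)·P(H₂)³ / (P(CH₄)·P(H₂O)) = (0.015)·(1.8)³ / ((0.0057)·(0.58)) = 26.5
ΔG = RT ln(Qp/Kp) = (8.314 J mol⁻¹ K⁻¹)(1100 K) × ln(26.5/290)
   = (9.145 kJ/mol)(-2.393) = -21.9 kJ/mol
ΔG < 0, so the forward reaction is spontaneous (proceeds forward).

ΔG = -21.9 kJ/mol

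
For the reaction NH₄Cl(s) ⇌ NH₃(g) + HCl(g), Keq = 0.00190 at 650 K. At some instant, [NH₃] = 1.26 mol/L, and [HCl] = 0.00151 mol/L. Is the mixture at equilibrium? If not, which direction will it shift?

yes, at equilibrium

(NH₄Cl is a pure solid — omitted from Q.)
Q = [NH₃]·[HCl] = (1.26)·(0.00151) = 0.00190
Q = 0.00190 = Keq; the system is at equilibrium.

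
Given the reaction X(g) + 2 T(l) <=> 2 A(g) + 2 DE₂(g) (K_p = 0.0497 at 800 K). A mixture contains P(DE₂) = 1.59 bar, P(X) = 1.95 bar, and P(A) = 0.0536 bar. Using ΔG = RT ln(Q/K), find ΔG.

(T is a pure liquid — omitted from Q_p.)
Q_p = P(A)²·P(DE₂)² / P(X) = (0.0536)²·(1.59)² / (1.95) = 0.00372
ΔG = RT ln(Q_p/K_p) = (8.314 J mol⁻¹ K⁻¹)(800 K) × ln(0.00372/0.0497)
   = (6.651 kJ/mol)(-2.592) = -17.2 kJ/mol
ΔG < 0, so the forward reaction is spontaneous (proceeds forward).

ΔG = -17.2 kJ/mol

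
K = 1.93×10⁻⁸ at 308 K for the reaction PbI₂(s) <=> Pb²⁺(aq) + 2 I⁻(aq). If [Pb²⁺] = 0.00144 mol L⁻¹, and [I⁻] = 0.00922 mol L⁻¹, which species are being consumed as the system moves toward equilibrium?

Pb²⁺, I⁻ (products)

(PbI₂ is a pure solid — omitted from Q.)
Q = [Pb²⁺]·[I⁻]² = (0.00144)·(0.00922)² = 1.22×10⁻⁷
Q = 1.22×10⁻⁷ > K = 1.93×10⁻⁸: net reverse reaction.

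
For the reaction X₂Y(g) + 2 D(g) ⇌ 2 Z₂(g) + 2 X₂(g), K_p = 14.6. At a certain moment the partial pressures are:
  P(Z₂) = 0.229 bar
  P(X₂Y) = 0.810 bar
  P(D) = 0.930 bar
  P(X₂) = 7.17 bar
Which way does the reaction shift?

in the forward direction

Q_p = P(Z₂)²·P(X₂)² / (P(X₂Y)·P(D)²) = (0.229)²·(7.17)² / ((0.810)·(0.930)²) = 3.85
Q_p = 3.85 < K_p = 14.6, so the forward reaction proceeds.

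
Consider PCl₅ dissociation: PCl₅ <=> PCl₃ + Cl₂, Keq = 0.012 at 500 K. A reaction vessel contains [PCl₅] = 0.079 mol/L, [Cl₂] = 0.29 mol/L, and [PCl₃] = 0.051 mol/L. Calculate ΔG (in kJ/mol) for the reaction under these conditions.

Q = [PCl₃]·[Cl₂] / [PCl₅] = (0.051)·(0.29) / (0.079) = 0.187
ΔG = RT ln(Q/Keq) = (8.314 J mol⁻¹ K⁻¹)(500 K) × ln(0.187/0.012)
   = (4.157 kJ/mol)(2.746) = 11.4 kJ/mol
ΔG > 0, so the forward reaction is non-spontaneous (proceeds in reverse).

ΔG = 11.4 kJ/mol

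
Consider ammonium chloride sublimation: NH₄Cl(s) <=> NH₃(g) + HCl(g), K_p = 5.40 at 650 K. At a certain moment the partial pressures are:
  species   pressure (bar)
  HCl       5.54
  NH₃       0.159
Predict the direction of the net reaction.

toward products

(NH₄Cl is a pure solid — omitted from Q_p.)
Q_p = P(NH₃)·P(HCl) = (0.159)·(5.54) = 0.881
Q_p = 0.881 < K_p = 5.40, so the forward reaction proceeds.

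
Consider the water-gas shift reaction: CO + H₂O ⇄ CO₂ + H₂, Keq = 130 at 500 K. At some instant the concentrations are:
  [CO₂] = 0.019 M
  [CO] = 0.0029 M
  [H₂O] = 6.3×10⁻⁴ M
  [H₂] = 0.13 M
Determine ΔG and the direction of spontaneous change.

ΔG = 9.73 kJ/mol; the forward reaction is non-spontaneous

Q = [CO₂]·[H₂] / ([CO]·[H₂O]) = (0.019)·(0.13) / ((0.0029)·(6.3×10⁻⁴)) = 1350
ΔG = RT ln(Q/Keq) = (8.314 J mol⁻¹ K⁻¹)(500 K) × ln(1350/130)
   = (4.157 kJ/mol)(2.340) = 9.73 kJ/mol
ΔG > 0, so the forward reaction is non-spontaneous (proceeds in reverse).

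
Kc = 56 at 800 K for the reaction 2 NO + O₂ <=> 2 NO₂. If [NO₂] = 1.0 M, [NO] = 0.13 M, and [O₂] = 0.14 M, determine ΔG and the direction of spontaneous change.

Qc = [NO₂]² / ([NO]²·[O₂]) = (1.0)² / ((0.13)²·(0.14)) = 423
ΔG = RT ln(Qc/Kc) = (8.314 J mol⁻¹ K⁻¹)(800 K) × ln(423/56)
   = (6.651 kJ/mol)(2.022) = 13.4 kJ/mol
ΔG > 0, so the forward reaction is non-spontaneous (proceeds in reverse).

ΔG = 13.4 kJ/mol; the forward reaction is non-spontaneous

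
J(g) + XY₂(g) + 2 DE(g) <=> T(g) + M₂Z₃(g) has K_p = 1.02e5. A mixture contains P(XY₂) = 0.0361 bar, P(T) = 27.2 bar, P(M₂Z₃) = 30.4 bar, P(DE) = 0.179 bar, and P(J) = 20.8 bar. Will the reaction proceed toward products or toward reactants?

to the right

Q_p = P(T)·P(M₂Z₃) / (P(J)·P(XY₂)·P(DE)²) = (27.2)·(30.4) / ((20.8)·(0.0361)·(0.179)²) = 34400
Q_p = 34400 < K_p = 1.02e5, so the forward reaction proceeds.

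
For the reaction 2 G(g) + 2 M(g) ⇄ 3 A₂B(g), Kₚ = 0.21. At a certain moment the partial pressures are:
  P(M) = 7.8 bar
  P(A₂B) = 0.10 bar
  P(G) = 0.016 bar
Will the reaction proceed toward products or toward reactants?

Qₚ = P(A₂B)³ / (P(G)²·P(M)²) = (0.10)³ / ((0.016)²·(7.8)²) = 0.064
Qₚ = 0.064 < Kₚ = 0.21, so the forward reaction proceeds.

toward products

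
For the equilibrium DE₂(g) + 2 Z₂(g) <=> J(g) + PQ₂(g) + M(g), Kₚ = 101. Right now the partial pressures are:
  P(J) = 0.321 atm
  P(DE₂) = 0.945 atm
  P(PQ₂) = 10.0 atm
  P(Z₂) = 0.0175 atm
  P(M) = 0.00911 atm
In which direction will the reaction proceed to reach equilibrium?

no net change (already at equilibrium)

Qₚ = P(J)·P(PQ₂)·P(M) / (P(DE₂)·P(Z₂)²) = (0.321)·(10.0)·(0.00911) / ((0.945)·(0.0175)²) = 101
Qₚ = 101 = Kₚ, so the system is already at equilibrium.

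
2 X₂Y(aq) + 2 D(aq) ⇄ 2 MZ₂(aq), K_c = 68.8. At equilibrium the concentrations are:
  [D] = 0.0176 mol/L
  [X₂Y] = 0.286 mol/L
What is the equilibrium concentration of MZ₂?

[MZ₂] = 0.0418 mol/L

At equilibrium, K_c = [MZ₂]² / ([X₂Y]²·[D]²) = 68.8.
([MZ₂])² / ((0.286)²·(0.0176)²) = 68.8
[MZ₂]² = 0.00174 ⇒ [MZ₂] = 0.0418 mol/L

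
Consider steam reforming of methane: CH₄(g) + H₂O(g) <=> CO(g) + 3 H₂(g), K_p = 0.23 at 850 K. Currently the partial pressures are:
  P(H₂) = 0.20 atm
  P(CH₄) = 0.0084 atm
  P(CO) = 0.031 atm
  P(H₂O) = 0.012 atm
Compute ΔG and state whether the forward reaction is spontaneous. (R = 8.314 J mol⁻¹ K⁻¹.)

ΔG = 16.7 kJ/mol; the forward reaction is non-spontaneous

Q_p = P(CO)·P(H₂)³ / (P(CH₄)·P(H₂O)) = (0.031)·(0.20)³ / ((0.0084)·(0.012)) = 2.46
ΔG = RT ln(Q_p/K_p) = (8.314 J mol⁻¹ K⁻¹)(850 K) × ln(2.46/0.23)
   = (7.067 kJ/mol)(2.370) = 16.7 kJ/mol
ΔG > 0, so the forward reaction is non-spontaneous (proceeds in reverse).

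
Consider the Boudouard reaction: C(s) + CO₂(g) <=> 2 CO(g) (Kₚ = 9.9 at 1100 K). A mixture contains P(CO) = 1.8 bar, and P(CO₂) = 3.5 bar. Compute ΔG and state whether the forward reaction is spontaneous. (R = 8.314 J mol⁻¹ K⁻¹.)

ΔG = -21.7 kJ/mol; the forward reaction is spontaneous

(C is a pure solid — omitted from Qₚ.)
Qₚ = P(CO)² / P(CO₂) = (1.8)² / (3.5) = 0.926
ΔG = RT ln(Qₚ/Kₚ) = (8.314 J mol⁻¹ K⁻¹)(1100 K) × ln(0.926/9.9)
   = (9.145 kJ/mol)(-2.369) = -21.7 kJ/mol
ΔG < 0, so the forward reaction is spontaneous (proceeds forward).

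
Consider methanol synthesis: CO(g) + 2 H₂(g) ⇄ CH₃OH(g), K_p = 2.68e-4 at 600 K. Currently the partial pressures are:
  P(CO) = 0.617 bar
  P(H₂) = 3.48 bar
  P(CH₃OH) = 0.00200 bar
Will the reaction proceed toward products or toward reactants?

neither direction; the system is at equilibrium

Q_p = P(CH₃OH) / (P(CO)·P(H₂)²) = (0.00200) / ((0.617)·(3.48)²) = 2.68e-4
Q_p = 2.68e-4 = K_p, so the system is already at equilibrium.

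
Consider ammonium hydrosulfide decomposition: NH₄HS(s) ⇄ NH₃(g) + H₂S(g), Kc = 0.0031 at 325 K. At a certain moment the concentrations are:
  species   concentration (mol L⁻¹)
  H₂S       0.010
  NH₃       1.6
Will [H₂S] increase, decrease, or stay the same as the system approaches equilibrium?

(NH₄HS is a pure solid — omitted from Qc.)
Qc = [NH₃]·[H₂S] = (1.6)·(0.010) = 0.016
Qc = 0.016 > Kc = 0.0031: net reverse reaction.
H₂S is a product, so it decreases.

decrease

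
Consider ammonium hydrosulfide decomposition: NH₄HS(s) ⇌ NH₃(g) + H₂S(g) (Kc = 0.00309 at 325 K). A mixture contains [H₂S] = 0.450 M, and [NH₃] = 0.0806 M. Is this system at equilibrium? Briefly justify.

(NH₄HS is a pure solid — omitted from Qc.)
Qc = [NH₃]·[H₂S] = (0.0806)·(0.450) = 0.0363
Qc = 0.0363 > Kc = 0.00309: net reverse reaction.

no; Q > K, reaction proceeds in reverse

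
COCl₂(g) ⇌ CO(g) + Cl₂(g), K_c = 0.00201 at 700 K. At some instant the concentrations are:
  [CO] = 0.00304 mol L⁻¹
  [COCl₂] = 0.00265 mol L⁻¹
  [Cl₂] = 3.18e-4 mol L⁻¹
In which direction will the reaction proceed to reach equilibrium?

in the forward direction

Q_c = [CO]·[Cl₂] / [COCl₂] = (0.00304)·(3.18e-4) / (0.00265) = 3.65e-4
Q_c = 3.65e-4 < K_c = 0.00201, so the forward reaction proceeds.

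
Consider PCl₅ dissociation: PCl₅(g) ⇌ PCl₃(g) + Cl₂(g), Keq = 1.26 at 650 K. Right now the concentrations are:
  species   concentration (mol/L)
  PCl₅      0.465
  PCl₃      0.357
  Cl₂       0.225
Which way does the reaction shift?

Q = [PCl₃]·[Cl₂] / [PCl₅] = (0.357)·(0.225) / (0.465) = 0.173
Q = 0.173 < Keq = 1.26, so the forward reaction proceeds.

toward products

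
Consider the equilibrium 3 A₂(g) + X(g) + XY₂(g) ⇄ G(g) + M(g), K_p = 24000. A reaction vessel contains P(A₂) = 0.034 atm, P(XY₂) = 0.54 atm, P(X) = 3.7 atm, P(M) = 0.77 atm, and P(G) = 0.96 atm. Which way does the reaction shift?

in the forward direction

Q_p = P(G)·P(M) / (P(A₂)³·P(X)·P(XY₂)) = (0.96)·(0.77) / ((0.034)³·(3.7)·(0.54)) = 9400
Q_p = 9400 < K_p = 24000, so the forward reaction proceeds.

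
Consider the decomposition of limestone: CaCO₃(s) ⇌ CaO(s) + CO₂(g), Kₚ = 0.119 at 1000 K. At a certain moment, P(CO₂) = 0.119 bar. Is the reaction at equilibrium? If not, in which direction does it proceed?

(CaCO₃, CaO are pure solids — omitted from Qₚ.)
Qₚ = P(CO₂) = 0.119
Qₚ = 0.119 = Kₚ, so the system is already at equilibrium.

neither direction; the system is at equilibrium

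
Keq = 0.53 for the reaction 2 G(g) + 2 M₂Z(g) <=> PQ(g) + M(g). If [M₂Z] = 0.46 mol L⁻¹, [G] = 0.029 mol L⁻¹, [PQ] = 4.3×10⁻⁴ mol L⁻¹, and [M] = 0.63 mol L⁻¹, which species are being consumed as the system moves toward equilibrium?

Q = [PQ]·[M] / ([G]²·[M₂Z]²) = (4.3×10⁻⁴)·(0.63) / ((0.029)²·(0.46)²) = 1.5
Q = 1.5 > Keq = 0.53: net reverse reaction.

PQ, M (products)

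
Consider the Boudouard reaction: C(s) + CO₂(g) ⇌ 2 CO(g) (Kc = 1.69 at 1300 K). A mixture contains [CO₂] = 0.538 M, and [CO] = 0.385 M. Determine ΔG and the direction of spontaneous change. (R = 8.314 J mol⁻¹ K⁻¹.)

ΔG = -19.6 kJ/mol; the forward reaction is spontaneous

(C is a pure solid — omitted from Qc.)
Qc = [CO]² / [CO₂] = (0.385)² / (0.538) = 0.276
ΔG = RT ln(Qc/Kc) = (8.314 J mol⁻¹ K⁻¹)(1300 K) × ln(0.276/1.69)
   = (10.81 kJ/mol)(-1.812) = -19.6 kJ/mol
ΔG < 0, so the forward reaction is spontaneous (proceeds forward).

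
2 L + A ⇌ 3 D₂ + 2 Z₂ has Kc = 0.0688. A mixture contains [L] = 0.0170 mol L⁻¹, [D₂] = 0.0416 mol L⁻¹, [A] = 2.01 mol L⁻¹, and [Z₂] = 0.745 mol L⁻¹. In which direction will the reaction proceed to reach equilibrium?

Qc = [D₂]³·[Z₂]² / ([L]²·[A]) = (0.0416)³·(0.745)² / ((0.0170)²·(2.01)) = 0.0688
Qc = 0.0688 = Kc, so the system is already at equilibrium.

at equilibrium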